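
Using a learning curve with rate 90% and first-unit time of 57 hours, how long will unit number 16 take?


Formula: T_n = T_1 * (learning_rate)^(log2(n)) where learning_rate = rate/100
Doublings = log2(16) = 4
T_n = 57 * 0.9^4
T_n = 57 * 0.6561 = 37.4 hours

37.4 hours


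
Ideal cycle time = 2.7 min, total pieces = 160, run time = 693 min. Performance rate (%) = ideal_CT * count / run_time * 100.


Formula: Performance = (Ideal CT * Total Count) / Run Time * 100
Ideal output time = 2.7 * 160 = 432.0 min
Performance = 432.0 / 693 * 100 = 62.3%

62.3%


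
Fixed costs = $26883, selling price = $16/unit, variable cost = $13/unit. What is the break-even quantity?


Formula: BEQ = Fixed Costs / (Price - Variable Cost)
Contribution margin = $16 - $13 = $3/unit
BEQ = ceil($26883 / $3/unit) = ceil(8961.0) = 8961 units

8961 units


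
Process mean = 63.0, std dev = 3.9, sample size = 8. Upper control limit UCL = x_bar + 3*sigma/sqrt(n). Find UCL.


UCL = 63.0 + 3 * 3.9 / sqrt(8)

67.14


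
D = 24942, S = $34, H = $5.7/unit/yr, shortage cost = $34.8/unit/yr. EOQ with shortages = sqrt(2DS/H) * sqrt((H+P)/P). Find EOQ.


Formula: EOQ* = sqrt(2DS/H) * sqrt((H+P)/P)
Base EOQ = sqrt(2*24942*34/5.7) = 545.48 units
Correction = sqrt((5.7+34.8)/34.8) = 1.07879
EOQ* = 545.48 * 1.07879 = 588.5 units

588.5 units


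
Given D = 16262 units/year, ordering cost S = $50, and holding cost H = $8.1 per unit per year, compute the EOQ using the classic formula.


Formula: EOQ = sqrt(2 * D * S / H)
Numerator: 2 * 16262 * 50 = 1626200
2DS/H = 1626200 / 8.1 = 200765.4
EOQ = sqrt(200765.4) = 448.1 units

448.1 units


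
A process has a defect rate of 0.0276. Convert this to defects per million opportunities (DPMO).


DPMO = defect_rate * 1000000 = 0.0276 * 1000000

27600


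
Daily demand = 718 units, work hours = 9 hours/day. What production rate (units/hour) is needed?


Formula: Production Rate = Daily Demand / Available Hours
Rate = 718 units/day / 9 hours/day
Rate = 79.8 units/hour

79.8 units/hour


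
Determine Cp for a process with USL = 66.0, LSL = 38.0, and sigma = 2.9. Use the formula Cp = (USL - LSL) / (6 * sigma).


Cp = (66.0 - 38.0) / (6 * 2.9)

1.61


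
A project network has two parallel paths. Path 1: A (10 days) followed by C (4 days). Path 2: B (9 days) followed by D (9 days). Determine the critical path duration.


Path 1 = 10 + 4 = 14 days
Path 2 = 9 + 9 = 18 days
Duration = max(14, 18) = 18 days

18 days


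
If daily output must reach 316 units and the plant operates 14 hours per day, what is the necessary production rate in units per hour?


Formula: Production Rate = Daily Demand / Available Hours
Rate = 316 units/day / 14 hours/day
Rate = 22.6 units/hour

22.6 units/hour


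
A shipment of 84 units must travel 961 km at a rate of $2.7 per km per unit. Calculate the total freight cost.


TC = dist * cost * units = 961 * 2.7 * 84 = $217954.80

$217954.80


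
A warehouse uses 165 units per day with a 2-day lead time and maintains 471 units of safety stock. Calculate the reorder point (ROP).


Formula: ROP = (Daily Demand * Lead Time) + Safety Stock
Demand during lead time = 165 * 2 = 330 units
ROP = 330 + 471 = 801 units

801 units


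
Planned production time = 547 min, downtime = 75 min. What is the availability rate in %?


Formula: Availability = (Planned Time - Downtime) / Planned Time * 100
Uptime = 547 - 75 = 472 min
Availability = 472 / 547 * 100 = 86.3%

86.3%


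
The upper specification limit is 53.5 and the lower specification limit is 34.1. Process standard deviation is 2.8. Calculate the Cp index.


Cp = (53.5 - 34.1) / (6 * 2.8)

1.15


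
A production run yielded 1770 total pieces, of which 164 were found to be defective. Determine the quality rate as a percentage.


Formula: Quality Rate = Good Pieces / Total Pieces * 100
Good pieces = 1770 - 164 = 1606
QR = 1606 / 1770 * 100 = 90.7%

90.7%


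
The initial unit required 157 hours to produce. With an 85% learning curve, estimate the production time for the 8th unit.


Formula: T_n = T_1 * (learning_rate)^(log2(n)) where learning_rate = rate/100
Doublings = log2(8) = 3
T_n = 157 * 0.85^3
T_n = 157 * 0.6141 = 96.4 hours

96.4 hours


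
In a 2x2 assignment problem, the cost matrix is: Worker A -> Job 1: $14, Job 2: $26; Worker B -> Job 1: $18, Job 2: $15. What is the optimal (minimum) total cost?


Option 1: A->1 + B->2 = $14 + $15 = $29
Option 2: A->2 + B->1 = $26 + $18 = $44
Min cost = min($29, $44) = $29

$29


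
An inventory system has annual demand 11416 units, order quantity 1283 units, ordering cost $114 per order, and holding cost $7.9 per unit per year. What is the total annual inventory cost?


TC = 11416/1283 * 114 + 1283/2 * 7.9

$6082.21


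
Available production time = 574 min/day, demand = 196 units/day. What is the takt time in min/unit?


Formula: Takt Time = Available Production Time / Customer Demand
Takt = 574 min/day / 196 units/day
Takt = 2.93 min/unit

2.93 min/unit


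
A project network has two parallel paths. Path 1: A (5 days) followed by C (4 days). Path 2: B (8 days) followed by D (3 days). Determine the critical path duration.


Path 1 = 5 + 4 = 9 days
Path 2 = 8 + 3 = 11 days
Duration = max(9, 11) = 11 days

11 days


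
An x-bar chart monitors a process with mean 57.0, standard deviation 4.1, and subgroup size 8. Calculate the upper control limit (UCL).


UCL = 57.0 + 3 * 4.1 / sqrt(8)

61.35


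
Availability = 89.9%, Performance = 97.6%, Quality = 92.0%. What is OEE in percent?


Formula: OEE = Availability * Performance * Quality / 10000
A * P = 89.9% * 97.6% / 100 = 87.74%
OEE = 87.74% * 92.0% / 100 = 80.7%

80.7%


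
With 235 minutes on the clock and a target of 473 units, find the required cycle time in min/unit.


Formula: CT = Available Time / Number of Units
CT = 235 min / 473 units
CT = 0.5 min/unit

0.5 min/unit


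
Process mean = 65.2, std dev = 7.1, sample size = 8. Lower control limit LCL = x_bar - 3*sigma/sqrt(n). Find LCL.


LCL = 65.2 - 3 * 7.1 / sqrt(8)

57.67


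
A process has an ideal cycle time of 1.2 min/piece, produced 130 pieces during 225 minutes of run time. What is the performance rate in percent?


Formula: Performance = (Ideal CT * Total Count) / Run Time * 100
Ideal output time = 1.2 * 130 = 156.0 min
Performance = 156.0 / 225 * 100 = 69.3%

69.3%


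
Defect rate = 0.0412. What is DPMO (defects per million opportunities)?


DPMO = defect_rate * 1000000 = 0.0412 * 1000000

41200


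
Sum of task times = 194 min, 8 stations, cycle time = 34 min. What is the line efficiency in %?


Formula: Efficiency = Sum of Task Times / (N_stations * CT) * 100
Total station capacity = 8 stations * 34 min = 272 min
Efficiency = 194 / 272 * 100 = 71.3%

71.3%


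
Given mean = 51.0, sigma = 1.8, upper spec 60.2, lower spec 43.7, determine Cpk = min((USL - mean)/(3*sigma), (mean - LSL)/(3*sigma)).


Cpu = (60.2 - 51.0) / (3 * 1.8) = 1.7
Cpl = (51.0 - 43.7) / (3 * 1.8) = 1.35
Cpk = min(1.7, 1.35) = 1.35

1.35


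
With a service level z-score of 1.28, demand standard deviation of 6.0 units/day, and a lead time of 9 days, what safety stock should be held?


Formula: SS = z * sigma_d * sqrt(LT)
sqrt(LT) = sqrt(9) = 3.0
SS = 1.28 * 6.0 * 3.0
SS = 23.0 units

23.0 units


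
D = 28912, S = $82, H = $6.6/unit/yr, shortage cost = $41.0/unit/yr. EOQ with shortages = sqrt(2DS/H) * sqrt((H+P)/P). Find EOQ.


Formula: EOQ* = sqrt(2DS/H) * sqrt((H+P)/P)
Base EOQ = sqrt(2*28912*82/6.6) = 847.6 units
Correction = sqrt((6.6+41.0)/41.0) = 1.07749
EOQ* = 847.6 * 1.07749 = 913.3 units

913.3 units


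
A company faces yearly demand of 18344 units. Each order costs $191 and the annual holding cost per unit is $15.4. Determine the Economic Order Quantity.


Formula: EOQ = sqrt(2 * D * S / H)
Numerator: 2 * 18344 * 191 = 7007408
2DS/H = 7007408 / 15.4 = 455026.5
EOQ = sqrt(455026.5) = 674.6 units

674.6 units


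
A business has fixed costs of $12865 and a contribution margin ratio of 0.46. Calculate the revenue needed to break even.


Formula: BER = Fixed Costs / Contribution Margin Ratio
BER = $12865 / 0.46
BER = $27967.39 (to the nearest cent)

$27967.39


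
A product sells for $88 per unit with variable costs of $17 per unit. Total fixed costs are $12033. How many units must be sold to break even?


Formula: BEQ = Fixed Costs / (Price - Variable Cost)
Contribution margin = $88 - $17 = $71/unit
BEQ = ceil($12033 / $71/unit) = ceil(169.48) = 170 units

170 units


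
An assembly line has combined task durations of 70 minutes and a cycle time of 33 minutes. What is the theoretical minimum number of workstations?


Formula: N_min = ceil(Sum of Task Times / Cycle Time)
N_min = ceil(70 min / 33 min) = ceil(2.1212)
N_min = 3 stations

3


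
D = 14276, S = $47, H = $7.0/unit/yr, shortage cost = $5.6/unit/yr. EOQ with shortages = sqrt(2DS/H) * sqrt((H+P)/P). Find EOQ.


Formula: EOQ* = sqrt(2DS/H) * sqrt((H+P)/P)
Base EOQ = sqrt(2*14276*47/7.0) = 437.84 units
Correction = sqrt((7.0+5.6)/5.6) = 1.5
EOQ* = 437.84 * 1.5 = 656.8 units

656.8 units


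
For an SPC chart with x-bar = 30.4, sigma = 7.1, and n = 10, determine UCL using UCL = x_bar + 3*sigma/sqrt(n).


UCL = 30.4 + 3 * 7.1 / sqrt(10)

37.14


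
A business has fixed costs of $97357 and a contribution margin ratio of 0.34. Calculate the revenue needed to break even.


Formula: BER = Fixed Costs / Contribution Margin Ratio
BER = $97357 / 0.34
BER = $286344.12 (to the nearest cent)

$286344.12


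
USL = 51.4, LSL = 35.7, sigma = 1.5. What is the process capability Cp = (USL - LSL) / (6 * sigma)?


Cp = (51.4 - 35.7) / (6 * 1.5)

1.74


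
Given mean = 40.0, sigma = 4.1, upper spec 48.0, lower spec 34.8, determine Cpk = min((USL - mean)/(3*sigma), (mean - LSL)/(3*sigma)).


Cpu = (48.0 - 40.0) / (3 * 4.1) = 0.65
Cpl = (40.0 - 34.8) / (3 * 4.1) = 0.42
Cpk = min(0.65, 0.42) = 0.42

0.42


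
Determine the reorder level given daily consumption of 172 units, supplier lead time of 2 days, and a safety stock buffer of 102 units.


Formula: ROP = (Daily Demand * Lead Time) + Safety Stock
Demand during lead time = 172 * 2 = 344 units
ROP = 344 + 102 = 446 units

446 units


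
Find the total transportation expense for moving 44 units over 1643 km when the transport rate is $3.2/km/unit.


TC = dist * cost * units = 1643 * 3.2 * 44 = $231334.40

$231334.40


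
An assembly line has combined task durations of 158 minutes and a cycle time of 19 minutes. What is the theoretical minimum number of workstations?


Formula: N_min = ceil(Sum of Task Times / Cycle Time)
N_min = ceil(158 min / 19 min) = ceil(8.3158)
N_min = 9 stations

9


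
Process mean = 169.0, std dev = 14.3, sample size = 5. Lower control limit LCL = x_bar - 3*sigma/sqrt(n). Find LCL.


LCL = 169.0 - 3 * 14.3 / sqrt(5)

149.81


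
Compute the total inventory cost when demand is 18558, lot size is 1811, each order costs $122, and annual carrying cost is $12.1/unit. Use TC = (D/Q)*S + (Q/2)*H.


TC = 18558/1811 * 122 + 1811/2 * 12.1

$12206.73


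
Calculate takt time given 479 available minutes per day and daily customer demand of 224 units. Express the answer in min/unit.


Formula: Takt Time = Available Production Time / Customer Demand
Takt = 479 min/day / 224 units/day
Takt = 2.14 min/unit

2.14 min/unit


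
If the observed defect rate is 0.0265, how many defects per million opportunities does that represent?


DPMO = defect_rate * 1000000 = 0.0265 * 1000000

26500


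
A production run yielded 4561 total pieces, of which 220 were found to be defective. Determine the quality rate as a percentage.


Formula: Quality Rate = Good Pieces / Total Pieces * 100
Good pieces = 4561 - 220 = 4341
QR = 4341 / 4561 * 100 = 95.2%

95.2%


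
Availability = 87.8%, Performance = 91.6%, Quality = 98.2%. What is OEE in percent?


Formula: OEE = Availability * Performance * Quality / 10000
A * P = 87.8% * 91.6% / 100 = 80.42%
OEE = 80.42% * 98.2% / 100 = 79.0%

79.0%


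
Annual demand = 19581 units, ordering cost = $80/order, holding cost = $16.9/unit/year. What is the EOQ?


Formula: EOQ = sqrt(2 * D * S / H)
Numerator: 2 * 19581 * 80 = 3132960
2DS/H = 3132960 / 16.9 = 185382.2
EOQ = sqrt(185382.2) = 430.6 units

430.6 units


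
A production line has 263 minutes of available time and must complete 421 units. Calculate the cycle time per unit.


Formula: CT = Available Time / Number of Units
CT = 263 min / 421 units
CT = 0.62 min/unit

0.62 min/unit


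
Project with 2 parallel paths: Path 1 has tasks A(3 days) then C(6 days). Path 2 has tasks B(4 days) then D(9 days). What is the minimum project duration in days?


Path 1 = 3 + 6 = 9 days
Path 2 = 4 + 9 = 13 days
Duration = max(9, 13) = 13 days

13 days


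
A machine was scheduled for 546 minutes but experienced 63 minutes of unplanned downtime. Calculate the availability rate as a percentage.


Formula: Availability = (Planned Time - Downtime) / Planned Time * 100
Uptime = 546 - 63 = 483 min
Availability = 483 / 546 * 100 = 88.5%

88.5%


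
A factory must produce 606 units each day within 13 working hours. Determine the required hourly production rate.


Formula: Production Rate = Daily Demand / Available Hours
Rate = 606 units/day / 13 hours/day
Rate = 46.6 units/hour

46.6 units/hour


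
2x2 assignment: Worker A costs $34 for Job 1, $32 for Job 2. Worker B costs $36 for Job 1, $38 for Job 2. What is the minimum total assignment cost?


Option 1: A->1 + B->2 = $34 + $38 = $72
Option 2: A->2 + B->1 = $32 + $36 = $68
Min cost = min($72, $68) = $68

$68


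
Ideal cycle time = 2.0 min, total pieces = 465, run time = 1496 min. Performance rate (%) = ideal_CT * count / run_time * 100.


Formula: Performance = (Ideal CT * Total Count) / Run Time * 100
Ideal output time = 2.0 * 465 = 930.0 min
Performance = 930.0 / 1496 * 100 = 62.2%

62.2%


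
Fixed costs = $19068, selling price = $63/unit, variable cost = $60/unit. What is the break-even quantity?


Formula: BEQ = Fixed Costs / (Price - Variable Cost)
Contribution margin = $63 - $60 = $3/unit
BEQ = ceil($19068 / $3/unit) = ceil(6356.0) = 6356 units

6356 units


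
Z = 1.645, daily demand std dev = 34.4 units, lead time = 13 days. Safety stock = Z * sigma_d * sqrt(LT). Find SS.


Formula: SS = z * sigma_d * sqrt(LT)
sqrt(LT) = sqrt(13) = 3.6056
SS = 1.645 * 34.4 * 3.6056
SS = 204.0 units

204.0 units


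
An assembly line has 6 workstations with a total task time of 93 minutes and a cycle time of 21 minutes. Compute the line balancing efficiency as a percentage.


Formula: Efficiency = Sum of Task Times / (N_stations * CT) * 100
Total station capacity = 6 stations * 21 min = 126 min
Efficiency = 93 / 126 * 100 = 73.8%

73.8%


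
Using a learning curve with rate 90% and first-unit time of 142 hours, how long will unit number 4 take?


Formula: T_n = T_1 * (learning_rate)^(log2(n)) where learning_rate = rate/100
Doublings = log2(4) = 2
T_n = 142 * 0.9^2
T_n = 142 * 0.81 = 115.0 hours

115.0 hours


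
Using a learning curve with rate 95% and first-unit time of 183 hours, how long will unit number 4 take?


Formula: T_n = T_1 * (learning_rate)^(log2(n)) where learning_rate = rate/100
Doublings = log2(4) = 2
T_n = 183 * 0.95^2
T_n = 183 * 0.9025 = 165.2 hours

165.2 hours


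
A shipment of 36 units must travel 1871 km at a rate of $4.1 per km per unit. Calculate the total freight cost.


TC = dist * cost * units = 1871 * 4.1 * 36 = $276159.60

$276159.60


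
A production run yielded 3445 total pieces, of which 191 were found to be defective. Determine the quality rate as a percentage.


Formula: Quality Rate = Good Pieces / Total Pieces * 100
Good pieces = 3445 - 191 = 3254
QR = 3254 / 3445 * 100 = 94.5%

94.5%


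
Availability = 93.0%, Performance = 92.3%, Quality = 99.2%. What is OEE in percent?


Formula: OEE = Availability * Performance * Quality / 10000
A * P = 93.0% * 92.3% / 100 = 85.84%
OEE = 85.84% * 99.2% / 100 = 85.2%

85.2%


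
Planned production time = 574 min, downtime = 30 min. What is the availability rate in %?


Formula: Availability = (Planned Time - Downtime) / Planned Time * 100
Uptime = 574 - 30 = 544 min
Availability = 544 / 574 * 100 = 94.8%

94.8%


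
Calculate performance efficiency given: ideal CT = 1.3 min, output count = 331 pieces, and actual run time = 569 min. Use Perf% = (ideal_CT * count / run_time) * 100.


Formula: Performance = (Ideal CT * Total Count) / Run Time * 100
Ideal output time = 1.3 * 331 = 430.3 min
Performance = 430.3 / 569 * 100 = 75.6%

75.6%


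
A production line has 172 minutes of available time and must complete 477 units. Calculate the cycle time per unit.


Formula: CT = Available Time / Number of Units
CT = 172 min / 477 units
CT = 0.36 min/unit

0.36 min/unit


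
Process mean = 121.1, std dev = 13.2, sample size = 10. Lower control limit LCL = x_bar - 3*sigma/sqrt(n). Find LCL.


LCL = 121.1 - 3 * 13.2 / sqrt(10)

108.58


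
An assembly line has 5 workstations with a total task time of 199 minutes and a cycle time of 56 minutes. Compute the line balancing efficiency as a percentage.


Formula: Efficiency = Sum of Task Times / (N_stations * CT) * 100
Total station capacity = 5 stations * 56 min = 280 min
Efficiency = 199 / 280 * 100 = 71.1%

71.1%


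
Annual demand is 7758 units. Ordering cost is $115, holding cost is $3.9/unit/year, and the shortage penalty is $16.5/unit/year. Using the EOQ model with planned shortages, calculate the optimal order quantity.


Formula: EOQ* = sqrt(2DS/H) * sqrt((H+P)/P)
Base EOQ = sqrt(2*7758*115/3.9) = 676.4 units
Correction = sqrt((3.9+16.5)/16.5) = 1.11192
EOQ* = 676.4 * 1.11192 = 752.1 units

752.1 units


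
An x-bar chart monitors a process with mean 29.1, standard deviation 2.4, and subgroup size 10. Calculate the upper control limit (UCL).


UCL = 29.1 + 3 * 2.4 / sqrt(10)

31.38


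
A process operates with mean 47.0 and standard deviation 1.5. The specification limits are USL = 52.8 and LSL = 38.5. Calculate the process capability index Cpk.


Cpu = (52.8 - 47.0) / (3 * 1.5) = 1.29
Cpl = (47.0 - 38.5) / (3 * 1.5) = 1.89
Cpk = min(1.29, 1.89) = 1.29

1.29


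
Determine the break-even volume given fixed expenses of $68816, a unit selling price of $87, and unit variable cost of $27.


Formula: BEQ = Fixed Costs / (Price - Variable Cost)
Contribution margin = $87 - $27 = $60/unit
BEQ = ceil($68816 / $60/unit) = ceil(1146.93) = 1147 units

1147 units


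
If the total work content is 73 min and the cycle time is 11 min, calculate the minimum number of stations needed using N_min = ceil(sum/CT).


Formula: N_min = ceil(Sum of Task Times / Cycle Time)
N_min = ceil(73 min / 11 min) = ceil(6.6364)
N_min = 7 stations

7


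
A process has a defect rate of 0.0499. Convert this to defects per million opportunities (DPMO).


DPMO = defect_rate * 1000000 = 0.0499 * 1000000

49900


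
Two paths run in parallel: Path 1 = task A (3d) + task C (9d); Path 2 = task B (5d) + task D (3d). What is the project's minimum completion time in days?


Path 1 = 3 + 9 = 12 days
Path 2 = 5 + 3 = 8 days
Duration = max(12, 8) = 12 days

12 days


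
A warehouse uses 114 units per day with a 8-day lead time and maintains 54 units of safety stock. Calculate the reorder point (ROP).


Formula: ROP = (Daily Demand * Lead Time) + Safety Stock
Demand during lead time = 114 * 8 = 912 units
ROP = 912 + 54 = 966 units

966 units


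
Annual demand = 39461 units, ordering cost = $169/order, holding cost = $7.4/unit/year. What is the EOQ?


Formula: EOQ = sqrt(2 * D * S / H)
Numerator: 2 * 39461 * 169 = 13337818
2DS/H = 13337818 / 7.4 = 1802407.8
EOQ = sqrt(1802407.8) = 1342.5 units

1342.5 units


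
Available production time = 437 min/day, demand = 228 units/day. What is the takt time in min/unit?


Formula: Takt Time = Available Production Time / Customer Demand
Takt = 437 min/day / 228 units/day
Takt = 1.92 min/unit

1.92 min/unit


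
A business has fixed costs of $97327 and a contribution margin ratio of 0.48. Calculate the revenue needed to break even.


Formula: BER = Fixed Costs / Contribution Margin Ratio
BER = $97327 / 0.48
BER = $202764.58 (to the nearest cent)

$202764.58


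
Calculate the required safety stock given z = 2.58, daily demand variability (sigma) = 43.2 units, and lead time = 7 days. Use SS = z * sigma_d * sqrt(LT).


Formula: SS = z * sigma_d * sqrt(LT)
sqrt(LT) = sqrt(7) = 2.6458
SS = 2.58 * 43.2 * 2.6458
SS = 294.9 units

294.9 units


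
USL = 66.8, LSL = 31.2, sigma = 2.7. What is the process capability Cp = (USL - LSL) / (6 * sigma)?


Cp = (66.8 - 31.2) / (6 * 2.7)

2.2


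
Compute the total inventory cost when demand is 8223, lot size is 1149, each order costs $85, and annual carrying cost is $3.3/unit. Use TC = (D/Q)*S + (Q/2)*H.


TC = 8223/1149 * 85 + 1149/2 * 3.3

$2504.17


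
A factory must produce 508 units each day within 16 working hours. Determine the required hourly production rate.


Formula: Production Rate = Daily Demand / Available Hours
Rate = 508 units/day / 16 hours/day
Rate = 31.8 units/hour

31.8 units/hour


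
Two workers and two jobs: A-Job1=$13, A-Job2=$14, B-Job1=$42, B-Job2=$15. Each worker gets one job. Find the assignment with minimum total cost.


Option 1: A->1 + B->2 = $13 + $15 = $28
Option 2: A->2 + B->1 = $14 + $42 = $56
Min cost = min($28, $56) = $28

$28


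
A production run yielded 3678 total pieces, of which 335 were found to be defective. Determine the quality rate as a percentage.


Formula: Quality Rate = Good Pieces / Total Pieces * 100
Good pieces = 3678 - 335 = 3343
QR = 3343 / 3678 * 100 = 90.9%

90.9%


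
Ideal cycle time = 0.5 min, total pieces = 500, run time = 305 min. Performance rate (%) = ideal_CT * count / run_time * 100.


Formula: Performance = (Ideal CT * Total Count) / Run Time * 100
Ideal output time = 0.5 * 500 = 250.0 min
Performance = 250.0 / 305 * 100 = 82.0%

82.0%


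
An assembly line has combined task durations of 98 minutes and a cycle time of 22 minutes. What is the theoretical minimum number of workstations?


Formula: N_min = ceil(Sum of Task Times / Cycle Time)
N_min = ceil(98 min / 22 min) = ceil(4.4545)
N_min = 5 stations

5


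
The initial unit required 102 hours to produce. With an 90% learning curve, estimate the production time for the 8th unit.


Formula: T_n = T_1 * (learning_rate)^(log2(n)) where learning_rate = rate/100
Doublings = log2(8) = 3
T_n = 102 * 0.9^3
T_n = 102 * 0.729 = 74.4 hours

74.4 hours


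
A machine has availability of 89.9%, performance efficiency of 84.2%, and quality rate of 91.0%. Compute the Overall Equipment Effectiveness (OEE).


Formula: OEE = Availability * Performance * Quality / 10000
A * P = 89.9% * 84.2% / 100 = 75.7%
OEE = 75.7% * 91.0% / 100 = 68.9%

68.9%


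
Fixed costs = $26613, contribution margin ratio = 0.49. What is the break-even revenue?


Formula: BER = Fixed Costs / Contribution Margin Ratio
BER = $26613 / 0.49
BER = $54312.24 (to the nearest cent)

$54312.24


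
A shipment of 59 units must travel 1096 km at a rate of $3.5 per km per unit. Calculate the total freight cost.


TC = dist * cost * units = 1096 * 3.5 * 59 = $226324.00

$226324.00


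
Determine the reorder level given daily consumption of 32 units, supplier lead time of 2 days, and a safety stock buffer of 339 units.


Formula: ROP = (Daily Demand * Lead Time) + Safety Stock
Demand during lead time = 32 * 2 = 64 units
ROP = 64 + 339 = 403 units

403 units


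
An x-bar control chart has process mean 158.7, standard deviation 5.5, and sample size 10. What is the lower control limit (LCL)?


LCL = 158.7 - 3 * 5.5 / sqrt(10)

153.48


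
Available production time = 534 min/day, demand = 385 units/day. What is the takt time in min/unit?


Formula: Takt Time = Available Production Time / Customer Demand
Takt = 534 min/day / 385 units/day
Takt = 1.39 min/unit

1.39 min/unit


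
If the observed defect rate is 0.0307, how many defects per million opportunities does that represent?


DPMO = defect_rate * 1000000 = 0.0307 * 1000000

30700


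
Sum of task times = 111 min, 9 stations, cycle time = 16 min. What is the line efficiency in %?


Formula: Efficiency = Sum of Task Times / (N_stations * CT) * 100
Total station capacity = 9 stations * 16 min = 144 min
Efficiency = 111 / 144 * 100 = 77.1%

77.1%


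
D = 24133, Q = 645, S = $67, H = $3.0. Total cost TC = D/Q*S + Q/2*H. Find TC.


TC = 24133/645 * 67 + 645/2 * 3.0

$3474.34


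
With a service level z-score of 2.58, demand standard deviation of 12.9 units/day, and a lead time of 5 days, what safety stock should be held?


Formula: SS = z * sigma_d * sqrt(LT)
sqrt(LT) = sqrt(5) = 2.2361
SS = 2.58 * 12.9 * 2.2361
SS = 74.4 units

74.4 units


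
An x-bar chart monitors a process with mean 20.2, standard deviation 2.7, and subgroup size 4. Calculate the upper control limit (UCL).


UCL = 20.2 + 3 * 2.7 / sqrt(4)

24.25


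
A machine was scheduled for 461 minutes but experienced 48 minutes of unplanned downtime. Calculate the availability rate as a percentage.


Formula: Availability = (Planned Time - Downtime) / Planned Time * 100
Uptime = 461 - 48 = 413 min
Availability = 413 / 461 * 100 = 89.6%

89.6%


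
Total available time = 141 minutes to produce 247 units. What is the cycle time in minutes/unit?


Formula: CT = Available Time / Number of Units
CT = 141 min / 247 units
CT = 0.57 min/unit

0.57 min/unit


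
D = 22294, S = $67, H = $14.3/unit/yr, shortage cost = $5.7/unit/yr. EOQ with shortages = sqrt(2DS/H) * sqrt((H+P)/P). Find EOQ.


Formula: EOQ* = sqrt(2DS/H) * sqrt((H+P)/P)
Base EOQ = sqrt(2*22294*67/14.3) = 457.07 units
Correction = sqrt((14.3+5.7)/5.7) = 1.87317
EOQ* = 457.07 * 1.87317 = 856.2 units

856.2 units


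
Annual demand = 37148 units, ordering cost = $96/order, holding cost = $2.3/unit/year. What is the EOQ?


Formula: EOQ = sqrt(2 * D * S / H)
Numerator: 2 * 37148 * 96 = 7132416
2DS/H = 7132416 / 2.3 = 3101050.4
EOQ = sqrt(3101050.4) = 1761.0 units

1761.0 units


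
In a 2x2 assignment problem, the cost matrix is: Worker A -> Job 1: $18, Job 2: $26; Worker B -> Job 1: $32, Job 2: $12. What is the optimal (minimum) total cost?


Option 1: A->1 + B->2 = $18 + $12 = $30
Option 2: A->2 + B->1 = $26 + $32 = $58
Min cost = min($30, $58) = $30

$30


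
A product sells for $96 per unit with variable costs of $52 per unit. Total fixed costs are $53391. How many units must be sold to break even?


Formula: BEQ = Fixed Costs / (Price - Variable Cost)
Contribution margin = $96 - $52 = $44/unit
BEQ = ceil($53391 / $44/unit) = ceil(1213.43) = 1214 units

1214 units


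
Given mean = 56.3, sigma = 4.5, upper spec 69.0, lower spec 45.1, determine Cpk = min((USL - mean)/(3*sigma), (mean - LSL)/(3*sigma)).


Cpu = (69.0 - 56.3) / (3 * 4.5) = 0.94
Cpl = (56.3 - 45.1) / (3 * 4.5) = 0.83
Cpk = min(0.94, 0.83) = 0.83

0.83


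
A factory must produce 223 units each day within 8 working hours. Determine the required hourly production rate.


Formula: Production Rate = Daily Demand / Available Hours
Rate = 223 units/day / 8 hours/day
Rate = 27.9 units/hour

27.9 units/hour


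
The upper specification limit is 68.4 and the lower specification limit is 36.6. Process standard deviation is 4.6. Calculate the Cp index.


Cp = (68.4 - 36.6) / (6 * 4.6)

1.15


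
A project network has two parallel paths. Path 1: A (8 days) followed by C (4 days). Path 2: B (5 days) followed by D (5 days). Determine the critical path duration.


Path 1 = 8 + 4 = 12 days
Path 2 = 5 + 5 = 10 days
Duration = max(12, 10) = 12 days

12 days


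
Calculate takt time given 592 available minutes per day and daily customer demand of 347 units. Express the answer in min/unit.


Formula: Takt Time = Available Production Time / Customer Demand
Takt = 592 min/day / 347 units/day
Takt = 1.71 min/unit

1.71 min/unit


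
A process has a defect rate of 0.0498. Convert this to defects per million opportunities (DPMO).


DPMO = defect_rate * 1000000 = 0.0498 * 1000000

49800


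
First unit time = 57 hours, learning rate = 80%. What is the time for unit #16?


Formula: T_n = T_1 * (learning_rate)^(log2(n)) where learning_rate = rate/100
Doublings = log2(16) = 4
T_n = 57 * 0.8^4
T_n = 57 * 0.4096 = 23.3 hours

23.3 hours


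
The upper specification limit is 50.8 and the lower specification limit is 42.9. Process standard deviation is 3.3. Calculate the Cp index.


Cp = (50.8 - 42.9) / (6 * 3.3)

0.4


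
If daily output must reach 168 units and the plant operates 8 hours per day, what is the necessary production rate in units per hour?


Formula: Production Rate = Daily Demand / Available Hours
Rate = 168 units/day / 8 hours/day
Rate = 21.0 units/hour

21.0 units/hour


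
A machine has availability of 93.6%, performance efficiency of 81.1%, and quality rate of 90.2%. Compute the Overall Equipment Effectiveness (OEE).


Formula: OEE = Availability * Performance * Quality / 10000
A * P = 93.6% * 81.1% / 100 = 75.91%
OEE = 75.91% * 90.2% / 100 = 68.5%

68.5%


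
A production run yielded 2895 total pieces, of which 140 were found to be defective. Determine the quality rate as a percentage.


Formula: Quality Rate = Good Pieces / Total Pieces * 100
Good pieces = 2895 - 140 = 2755
QR = 2755 / 2895 * 100 = 95.2%

95.2%


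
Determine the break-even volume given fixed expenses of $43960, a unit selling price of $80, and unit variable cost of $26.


Formula: BEQ = Fixed Costs / (Price - Variable Cost)
Contribution margin = $80 - $26 = $54/unit
BEQ = ceil($43960 / $54/unit) = ceil(814.07) = 815 units

815 units


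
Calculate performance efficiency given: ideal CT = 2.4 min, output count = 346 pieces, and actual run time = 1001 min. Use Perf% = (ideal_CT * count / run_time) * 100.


Formula: Performance = (Ideal CT * Total Count) / Run Time * 100
Ideal output time = 2.4 * 346 = 830.4 min
Performance = 830.4 / 1001 * 100 = 83.0%

83.0%


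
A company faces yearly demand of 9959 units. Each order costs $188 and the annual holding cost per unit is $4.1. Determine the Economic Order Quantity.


Formula: EOQ = sqrt(2 * D * S / H)
Numerator: 2 * 9959 * 188 = 3744584
2DS/H = 3744584 / 4.1 = 913313.2
EOQ = sqrt(913313.2) = 955.7 units

955.7 units


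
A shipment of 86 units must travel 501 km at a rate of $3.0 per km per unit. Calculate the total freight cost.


TC = dist * cost * units = 501 * 3.0 * 86 = $129258.00

$129258.00


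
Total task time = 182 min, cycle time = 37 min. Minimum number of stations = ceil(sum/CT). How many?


Formula: N_min = ceil(Sum of Task Times / Cycle Time)
N_min = ceil(182 min / 37 min) = ceil(4.9189)
N_min = 5 stations

5


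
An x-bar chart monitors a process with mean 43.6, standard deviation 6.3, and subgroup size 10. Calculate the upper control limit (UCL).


UCL = 43.6 + 3 * 6.3 / sqrt(10)

49.58


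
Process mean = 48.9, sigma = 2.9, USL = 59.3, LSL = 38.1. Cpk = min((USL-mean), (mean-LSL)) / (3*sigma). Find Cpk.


Cpu = (59.3 - 48.9) / (3 * 2.9) = 1.2
Cpl = (48.9 - 38.1) / (3 * 2.9) = 1.24
Cpk = min(1.2, 1.24) = 1.2

1.2


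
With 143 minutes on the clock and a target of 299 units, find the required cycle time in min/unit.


Formula: CT = Available Time / Number of Units
CT = 143 min / 299 units
CT = 0.48 min/unit

0.48 min/unit


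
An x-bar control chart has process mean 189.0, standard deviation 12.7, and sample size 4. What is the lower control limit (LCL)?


LCL = 189.0 - 3 * 12.7 / sqrt(4)

169.95


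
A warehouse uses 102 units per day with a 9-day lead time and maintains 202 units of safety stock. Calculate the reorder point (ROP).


Formula: ROP = (Daily Demand * Lead Time) + Safety Stock
Demand during lead time = 102 * 9 = 918 units
ROP = 918 + 202 = 1120 units

1120 units


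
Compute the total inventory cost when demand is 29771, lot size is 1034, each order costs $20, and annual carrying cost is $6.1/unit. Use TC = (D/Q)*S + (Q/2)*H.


TC = 29771/1034 * 20 + 1034/2 * 6.1

$3729.54


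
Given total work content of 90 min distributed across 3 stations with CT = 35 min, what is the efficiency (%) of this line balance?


Formula: Efficiency = Sum of Task Times / (N_stations * CT) * 100
Total station capacity = 3 stations * 35 min = 105 min
Efficiency = 90 / 105 * 100 = 85.7%

85.7%


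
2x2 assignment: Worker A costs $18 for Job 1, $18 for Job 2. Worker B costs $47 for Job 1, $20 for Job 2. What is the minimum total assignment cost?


Option 1: A->1 + B->2 = $18 + $20 = $38
Option 2: A->2 + B->1 = $18 + $47 = $65
Min cost = min($38, $65) = $38

$38


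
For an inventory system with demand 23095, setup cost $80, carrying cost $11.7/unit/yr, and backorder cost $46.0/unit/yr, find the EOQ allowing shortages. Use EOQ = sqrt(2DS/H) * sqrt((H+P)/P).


Formula: EOQ* = sqrt(2DS/H) * sqrt((H+P)/P)
Base EOQ = sqrt(2*23095*80/11.7) = 561.99 units
Correction = sqrt((11.7+46.0)/46.0) = 1.11998
EOQ* = 561.99 * 1.11998 = 629.4 units

629.4 units


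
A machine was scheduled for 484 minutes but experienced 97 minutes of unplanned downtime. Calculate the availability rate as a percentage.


Formula: Availability = (Planned Time - Downtime) / Planned Time * 100
Uptime = 484 - 97 = 387 min
Availability = 387 / 484 * 100 = 80.0%

80.0%


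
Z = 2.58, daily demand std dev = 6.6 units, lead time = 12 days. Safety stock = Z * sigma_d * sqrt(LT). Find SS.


Formula: SS = z * sigma_d * sqrt(LT)
sqrt(LT) = sqrt(12) = 3.4641
SS = 2.58 * 6.6 * 3.4641
SS = 59.0 units

59.0 units


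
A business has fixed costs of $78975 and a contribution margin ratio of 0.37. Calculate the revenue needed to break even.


Formula: BER = Fixed Costs / Contribution Margin Ratio
BER = $78975 / 0.37
BER = $213445.95 (to the nearest cent)

$213445.95


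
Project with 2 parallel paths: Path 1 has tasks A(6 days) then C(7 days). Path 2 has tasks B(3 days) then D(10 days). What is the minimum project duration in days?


Path 1 = 6 + 7 = 13 days
Path 2 = 3 + 10 = 13 days
Duration = max(13, 13) = 13 days

13 days


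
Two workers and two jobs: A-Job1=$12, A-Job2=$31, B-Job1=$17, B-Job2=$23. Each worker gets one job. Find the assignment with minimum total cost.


Option 1: A->1 + B->2 = $12 + $23 = $35
Option 2: A->2 + B->1 = $31 + $17 = $48
Min cost = min($35, $48) = $35

$35


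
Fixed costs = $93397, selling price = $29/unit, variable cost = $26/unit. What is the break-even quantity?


Formula: BEQ = Fixed Costs / (Price - Variable Cost)
Contribution margin = $29 - $26 = $3/unit
BEQ = ceil($93397 / $3/unit) = ceil(31132.33) = 31133 units

31133 units


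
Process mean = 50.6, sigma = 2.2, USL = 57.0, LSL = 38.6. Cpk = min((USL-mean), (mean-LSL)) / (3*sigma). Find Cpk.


Cpu = (57.0 - 50.6) / (3 * 2.2) = 0.97
Cpl = (50.6 - 38.6) / (3 * 2.2) = 1.82
Cpk = min(0.97, 1.82) = 0.97

0.97


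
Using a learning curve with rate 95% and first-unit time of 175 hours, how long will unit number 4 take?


Formula: T_n = T_1 * (learning_rate)^(log2(n)) where learning_rate = rate/100
Doublings = log2(4) = 2
T_n = 175 * 0.95^2
T_n = 175 * 0.9025 = 157.9 hours

157.9 hours


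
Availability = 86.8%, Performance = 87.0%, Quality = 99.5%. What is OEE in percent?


Formula: OEE = Availability * Performance * Quality / 10000
A * P = 86.8% * 87.0% / 100 = 75.52%
OEE = 75.52% * 99.5% / 100 = 75.1%

75.1%


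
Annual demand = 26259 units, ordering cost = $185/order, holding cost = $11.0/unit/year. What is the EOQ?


Formula: EOQ = sqrt(2 * D * S / H)
Numerator: 2 * 26259 * 185 = 9715830
2DS/H = 9715830 / 11.0 = 883257.3
EOQ = sqrt(883257.3) = 939.8 units

939.8 units


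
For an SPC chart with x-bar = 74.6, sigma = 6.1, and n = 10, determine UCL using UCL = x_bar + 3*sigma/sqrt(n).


UCL = 74.6 + 3 * 6.1 / sqrt(10)

80.39


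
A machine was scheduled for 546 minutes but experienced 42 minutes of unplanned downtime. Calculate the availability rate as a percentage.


Formula: Availability = (Planned Time - Downtime) / Planned Time * 100
Uptime = 546 - 42 = 504 min
Availability = 504 / 546 * 100 = 92.3%

92.3%


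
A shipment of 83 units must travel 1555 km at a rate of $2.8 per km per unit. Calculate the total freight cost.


TC = dist * cost * units = 1555 * 2.8 * 83 = $361382.00

$361382.00


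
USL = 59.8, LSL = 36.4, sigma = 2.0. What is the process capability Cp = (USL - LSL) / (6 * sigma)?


Cp = (59.8 - 36.4) / (6 * 2.0)

1.95


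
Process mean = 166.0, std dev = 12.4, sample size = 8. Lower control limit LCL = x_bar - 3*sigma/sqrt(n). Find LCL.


LCL = 166.0 - 3 * 12.4 / sqrt(8)

152.85


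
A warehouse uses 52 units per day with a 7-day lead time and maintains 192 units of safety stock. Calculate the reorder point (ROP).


Formula: ROP = (Daily Demand * Lead Time) + Safety Stock
Demand during lead time = 52 * 7 = 364 units
ROP = 364 + 192 = 556 units

556 units


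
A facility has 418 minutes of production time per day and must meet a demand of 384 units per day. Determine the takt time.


Formula: Takt Time = Available Production Time / Customer Demand
Takt = 418 min/day / 384 units/day
Takt = 1.09 min/unit

1.09 min/unit


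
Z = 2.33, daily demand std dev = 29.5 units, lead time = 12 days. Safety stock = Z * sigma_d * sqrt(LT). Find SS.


Formula: SS = z * sigma_d * sqrt(LT)
sqrt(LT) = sqrt(12) = 3.4641
SS = 2.33 * 29.5 * 3.4641
SS = 238.1 units

238.1 units


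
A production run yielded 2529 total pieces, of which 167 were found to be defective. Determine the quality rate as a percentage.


Formula: Quality Rate = Good Pieces / Total Pieces * 100
Good pieces = 2529 - 167 = 2362
QR = 2362 / 2529 * 100 = 93.4%

93.4%


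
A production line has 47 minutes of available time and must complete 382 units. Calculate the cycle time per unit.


Formula: CT = Available Time / Number of Units
CT = 47 min / 382 units
CT = 0.12 min/unit

0.12 min/unit


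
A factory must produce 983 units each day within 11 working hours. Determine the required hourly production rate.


Formula: Production Rate = Daily Demand / Available Hours
Rate = 983 units/day / 11 hours/day
Rate = 89.4 units/hour

89.4 units/hour


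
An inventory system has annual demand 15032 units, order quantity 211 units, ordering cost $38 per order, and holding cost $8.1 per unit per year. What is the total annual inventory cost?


TC = 15032/211 * 38 + 211/2 * 8.1

$3561.73


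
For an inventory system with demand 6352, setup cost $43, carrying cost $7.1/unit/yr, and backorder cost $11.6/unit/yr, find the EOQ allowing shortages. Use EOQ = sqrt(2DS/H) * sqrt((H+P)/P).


Formula: EOQ* = sqrt(2DS/H) * sqrt((H+P)/P)
Base EOQ = sqrt(2*6352*43/7.1) = 277.38 units
Correction = sqrt((7.1+11.6)/11.6) = 1.26967
EOQ* = 277.38 * 1.26967 = 352.2 units

352.2 units


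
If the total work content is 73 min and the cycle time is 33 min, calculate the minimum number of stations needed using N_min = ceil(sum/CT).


Formula: N_min = ceil(Sum of Task Times / Cycle Time)
N_min = ceil(73 min / 33 min) = ceil(2.2121)
N_min = 3 stations

3


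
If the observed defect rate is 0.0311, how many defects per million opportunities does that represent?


DPMO = defect_rate * 1000000 = 0.0311 * 1000000

31100


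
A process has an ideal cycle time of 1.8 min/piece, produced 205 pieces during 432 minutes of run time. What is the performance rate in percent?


Formula: Performance = (Ideal CT * Total Count) / Run Time * 100
Ideal output time = 1.8 * 205 = 369.0 min
Performance = 369.0 / 432 * 100 = 85.4%

85.4%
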